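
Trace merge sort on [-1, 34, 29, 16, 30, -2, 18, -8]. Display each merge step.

Divide and conquer:
  Merge [-1] + [34] -> [-1, 34]
  Merge [29] + [16] -> [16, 29]
  Merge [-1, 34] + [16, 29] -> [-1, 16, 29, 34]
  Merge [30] + [-2] -> [-2, 30]
  Merge [18] + [-8] -> [-8, 18]
  Merge [-2, 30] + [-8, 18] -> [-8, -2, 18, 30]
  Merge [-1, 16, 29, 34] + [-8, -2, 18, 30] -> [-8, -2, -1, 16, 18, 29, 30, 34]


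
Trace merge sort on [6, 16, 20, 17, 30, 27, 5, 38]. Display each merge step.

Divide and conquer:
  Merge [6] + [16] -> [6, 16]
  Merge [20] + [17] -> [17, 20]
  Merge [6, 16] + [17, 20] -> [6, 16, 17, 20]
  Merge [30] + [27] -> [27, 30]
  Merge [5] + [38] -> [5, 38]
  Merge [27, 30] + [5, 38] -> [5, 27, 30, 38]
  Merge [6, 16, 17, 20] + [5, 27, 30, 38] -> [5, 6, 16, 17, 20, 27, 30, 38]


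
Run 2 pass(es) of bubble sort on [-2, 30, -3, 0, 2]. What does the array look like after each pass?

After pass 1: [-2, -3, 0, 2, 30] (3 swaps)
After pass 2: [-3, -2, 0, 2, 30] (1 swaps)
Total swaps: 4


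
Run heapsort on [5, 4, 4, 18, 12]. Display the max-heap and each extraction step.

Build heap: [18, 12, 4, 4, 5]
Extract 18: [12, 5, 4, 4, 18]
Extract 12: [5, 4, 4, 12, 18]
Extract 5: [4, 4, 5, 12, 18]
Extract 4: [4, 4, 5, 12, 18]


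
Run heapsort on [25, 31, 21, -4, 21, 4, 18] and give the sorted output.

Build heap: [31, 25, 21, -4, 21, 4, 18]
Extract 31: [25, 21, 21, -4, 18, 4, 31]
Extract 25: [21, 18, 21, -4, 4, 25, 31]
Extract 21: [21, 18, 4, -4, 21, 25, 31]
Extract 21: [18, -4, 4, 21, 21, 25, 31]
Extract 18: [4, -4, 18, 21, 21, 25, 31]
Extract 4: [-4, 4, 18, 21, 21, 25, 31]


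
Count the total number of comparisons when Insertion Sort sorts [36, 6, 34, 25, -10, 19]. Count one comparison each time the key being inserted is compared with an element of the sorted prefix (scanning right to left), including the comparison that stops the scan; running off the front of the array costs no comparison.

Insert 6: 36 > 6 (shift), reached front = 1 comparison(s) -> [6, 36, 34, 25, -10, 19]
Insert 34: 36 > 34 (shift), 6 <= 34 (stop) = 2 comparison(s) -> [6, 34, 36, 25, -10, 19]
Insert 25: 36 > 25 (shift), 34 > 25 (shift), 6 <= 25 (stop) = 3 comparison(s) -> [6, 25, 34, 36, -10, 19]
Insert -10: 36 > -10 (shift), 34 > -10 (shift), 25 > -10 (shift), 6 > -10 (shift), reached front = 4 comparison(s) -> [-10, 6, 25, 34, 36, 19]
Insert 19: 36 > 19 (shift), 34 > 19 (shift), 25 > 19 (shift), 6 <= 19 (stop) = 4 comparison(s) -> [-10, 6, 19, 25, 34, 36]
Total comparisons: 1 + 2 + 3 + 4 + 4 = 14


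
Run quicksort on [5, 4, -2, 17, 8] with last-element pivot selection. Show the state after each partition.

Partition 1: pivot=8 at index 3 -> [5, 4, -2, 8, 17]
Partition 2: pivot=-2 at index 0 -> [-2, 4, 5, 8, 17]
Partition 3: pivot=5 at index 2 -> [-2, 4, 5, 8, 17]


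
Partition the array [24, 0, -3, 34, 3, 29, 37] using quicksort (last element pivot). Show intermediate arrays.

Partition 1: pivot=37 at index 6 -> [24, 0, -3, 34, 3, 29, 37]
Partition 2: pivot=29 at index 4 -> [24, 0, -3, 3, 29, 34, 37]
Partition 3: pivot=3 at index 2 -> [0, -3, 3, 24, 29, 34, 37]
Partition 4: pivot=-3 at index 0 -> [-3, 0, 3, 24, 29, 34, 37]


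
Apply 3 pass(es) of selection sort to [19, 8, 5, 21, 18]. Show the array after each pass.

Pass 1: Select minimum 5 at index 2, swap -> [5, 8, 19, 21, 18]
Pass 2: Select minimum 8 at index 1, swap -> [5, 8, 19, 21, 18]
Pass 3: Select minimum 18 at index 4, swap -> [5, 8, 18, 21, 19]


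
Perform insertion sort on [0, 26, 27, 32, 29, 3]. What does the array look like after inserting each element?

First element 0 is already 'sorted'
Insert 26: shifted 0 elements -> [0, 26, 27, 32, 29, 3]
Insert 27: shifted 0 elements -> [0, 26, 27, 32, 29, 3]
Insert 32: shifted 0 elements -> [0, 26, 27, 32, 29, 3]
Insert 29: shifted 1 elements -> [0, 26, 27, 29, 32, 3]
Insert 3: shifted 4 elements -> [0, 3, 26, 27, 29, 32]


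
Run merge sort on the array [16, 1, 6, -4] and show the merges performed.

Divide and conquer:
  Merge [16] + [1] -> [1, 16]
  Merge [6] + [-4] -> [-4, 6]
  Merge [1, 16] + [-4, 6] -> [-4, 1, 6, 16]


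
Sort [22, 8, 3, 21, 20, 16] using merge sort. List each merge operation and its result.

Divide and conquer:
  Merge [8] + [3] -> [3, 8]
  Merge [22] + [3, 8] -> [3, 8, 22]
  Merge [20] + [16] -> [16, 20]
  Merge [21] + [16, 20] -> [16, 20, 21]
  Merge [3, 8, 22] + [16, 20, 21] -> [3, 8, 16, 20, 21, 22]


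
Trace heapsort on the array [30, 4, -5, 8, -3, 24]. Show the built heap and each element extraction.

Build heap: [30, 8, 24, 4, -3, -5]
Extract 30: [24, 8, -5, 4, -3, 30]
Extract 24: [8, 4, -5, -3, 24, 30]
Extract 8: [4, -3, -5, 8, 24, 30]
Extract 4: [-3, -5, 4, 8, 24, 30]
Extract -3: [-5, -3, 4, 8, 24, 30]


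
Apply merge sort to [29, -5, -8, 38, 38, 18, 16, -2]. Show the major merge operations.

Divide and conquer:
  Merge [29] + [-5] -> [-5, 29]
  Merge [-8] + [38] -> [-8, 38]
  Merge [-5, 29] + [-8, 38] -> [-8, -5, 29, 38]
  Merge [38] + [18] -> [18, 38]
  Merge [16] + [-2] -> [-2, 16]
  Merge [18, 38] + [-2, 16] -> [-2, 16, 18, 38]
  Merge [-8, -5, 29, 38] + [-2, 16, 18, 38] -> [-8, -5, -2, 16, 18, 29, 38, 38]


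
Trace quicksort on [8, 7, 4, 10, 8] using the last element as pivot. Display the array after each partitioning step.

Partition 1: pivot=8 at index 3 -> [8, 7, 4, 8, 10]
Partition 2: pivot=4 at index 0 -> [4, 7, 8, 8, 10]
Partition 3: pivot=8 at index 2 -> [4, 7, 8, 8, 10]


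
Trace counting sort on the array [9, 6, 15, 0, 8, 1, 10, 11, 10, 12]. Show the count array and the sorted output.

Count array: [1, 1, 0, 0, 0, 0, 1, 0, 1, 1, 2, 1, 1, 0, 0, 1]
(count[i] = number of elements equal to i)
Cumulative count: [1, 2, 2, 2, 2, 2, 3, 3, 4, 5, 7, 8, 9, 9, 9, 10]
Sorted: [0, 1, 6, 8, 9, 10, 10, 11, 12, 15]


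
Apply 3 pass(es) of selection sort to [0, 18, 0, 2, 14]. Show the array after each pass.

Pass 1: Select minimum 0 at index 0, swap -> [0, 18, 0, 2, 14]
Pass 2: Select minimum 0 at index 2, swap -> [0, 0, 18, 2, 14]
Pass 3: Select minimum 2 at index 3, swap -> [0, 0, 2, 18, 14]


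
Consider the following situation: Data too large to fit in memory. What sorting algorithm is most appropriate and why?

Best choice: External merge sort
Reason: Minimizes disk I/O by sequential reads/writes


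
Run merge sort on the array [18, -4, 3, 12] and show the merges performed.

Divide and conquer:
  Merge [18] + [-4] -> [-4, 18]
  Merge [3] + [12] -> [3, 12]
  Merge [-4, 18] + [3, 12] -> [-4, 3, 12, 18]


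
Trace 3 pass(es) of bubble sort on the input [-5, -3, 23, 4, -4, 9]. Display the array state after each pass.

After pass 1: [-5, -3, 4, -4, 9, 23] (3 swaps)
After pass 2: [-5, -3, -4, 4, 9, 23] (1 swaps)
After pass 3: [-5, -4, -3, 4, 9, 23] (1 swaps)
Total swaps: 5


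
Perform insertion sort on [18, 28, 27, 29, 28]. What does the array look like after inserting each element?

First element 18 is already 'sorted'
Insert 28: shifted 0 elements -> [18, 28, 27, 29, 28]
Insert 27: shifted 1 elements -> [18, 27, 28, 29, 28]
Insert 29: shifted 0 elements -> [18, 27, 28, 29, 28]
Insert 28: shifted 1 elements -> [18, 27, 28, 28, 29]


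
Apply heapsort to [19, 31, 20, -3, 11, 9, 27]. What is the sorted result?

Build heap: [31, 19, 27, -3, 11, 9, 20]
Extract 31: [27, 19, 20, -3, 11, 9, 31]
Extract 27: [20, 19, 9, -3, 11, 27, 31]
Extract 20: [19, 11, 9, -3, 20, 27, 31]
Extract 19: [11, -3, 9, 19, 20, 27, 31]
Extract 11: [9, -3, 11, 19, 20, 27, 31]
Extract 9: [-3, 9, 11, 19, 20, 27, 31]


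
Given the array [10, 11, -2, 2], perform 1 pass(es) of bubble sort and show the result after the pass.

After pass 1: [10, -2, 2, 11] (2 swaps)
Total swaps: 2


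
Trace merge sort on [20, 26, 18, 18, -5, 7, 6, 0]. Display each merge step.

Divide and conquer:
  Merge [20] + [26] -> [20, 26]
  Merge [18] + [18] -> [18, 18]
  Merge [20, 26] + [18, 18] -> [18, 18, 20, 26]
  Merge [-5] + [7] -> [-5, 7]
  Merge [6] + [0] -> [0, 6]
  Merge [-5, 7] + [0, 6] -> [-5, 0, 6, 7]
  Merge [18, 18, 20, 26] + [-5, 0, 6, 7] -> [-5, 0, 6, 7, 18, 18, 20, 26]


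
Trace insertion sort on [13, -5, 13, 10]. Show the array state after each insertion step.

First element 13 is already 'sorted'
Insert -5: shifted 1 elements -> [-5, 13, 13, 10]
Insert 13: shifted 0 elements -> [-5, 13, 13, 10]
Insert 10: shifted 2 elements -> [-5, 10, 13, 13]


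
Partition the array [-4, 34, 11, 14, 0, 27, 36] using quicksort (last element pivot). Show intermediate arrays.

Partition 1: pivot=36 at index 6 -> [-4, 34, 11, 14, 0, 27, 36]
Partition 2: pivot=27 at index 4 -> [-4, 11, 14, 0, 27, 34, 36]
Partition 3: pivot=0 at index 1 -> [-4, 0, 14, 11, 27, 34, 36]
Partition 4: pivot=11 at index 2 -> [-4, 0, 11, 14, 27, 34, 36]


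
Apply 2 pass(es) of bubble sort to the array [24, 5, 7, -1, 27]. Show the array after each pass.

After pass 1: [5, 7, -1, 24, 27] (3 swaps)
After pass 2: [5, -1, 7, 24, 27] (1 swaps)
Total swaps: 4


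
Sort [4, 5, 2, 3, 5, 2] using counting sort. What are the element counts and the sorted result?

Count array: [0, 0, 2, 1, 1, 2]
(count[i] = number of elements equal to i)
Cumulative count: [0, 0, 2, 3, 4, 6]
Sorted: [2, 2, 3, 4, 5, 5]


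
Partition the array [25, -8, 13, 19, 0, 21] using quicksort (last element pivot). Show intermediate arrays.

Partition 1: pivot=21 at index 4 -> [-8, 13, 19, 0, 21, 25]
Partition 2: pivot=0 at index 1 -> [-8, 0, 19, 13, 21, 25]
Partition 3: pivot=13 at index 2 -> [-8, 0, 13, 19, 21, 25]


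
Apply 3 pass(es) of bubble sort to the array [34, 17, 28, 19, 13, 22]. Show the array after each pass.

After pass 1: [17, 28, 19, 13, 22, 34] (5 swaps)
After pass 2: [17, 19, 13, 22, 28, 34] (3 swaps)
After pass 3: [17, 13, 19, 22, 28, 34] (1 swaps)
Total swaps: 9


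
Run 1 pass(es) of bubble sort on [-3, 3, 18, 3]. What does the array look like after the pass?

After pass 1: [-3, 3, 3, 18] (1 swaps)
Total swaps: 1


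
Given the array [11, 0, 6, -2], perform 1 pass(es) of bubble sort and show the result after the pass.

After pass 1: [0, 6, -2, 11] (3 swaps)
Total swaps: 3


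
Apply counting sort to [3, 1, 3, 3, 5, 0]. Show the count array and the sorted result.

Count array: [1, 1, 0, 3, 0, 1]
(count[i] = number of elements equal to i)
Cumulative count: [1, 2, 2, 5, 5, 6]
Sorted: [0, 1, 3, 3, 3, 5]


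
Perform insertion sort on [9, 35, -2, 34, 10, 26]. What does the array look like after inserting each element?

First element 9 is already 'sorted'
Insert 35: shifted 0 elements -> [9, 35, -2, 34, 10, 26]
Insert -2: shifted 2 elements -> [-2, 9, 35, 34, 10, 26]
Insert 34: shifted 1 elements -> [-2, 9, 34, 35, 10, 26]
Insert 10: shifted 2 elements -> [-2, 9, 10, 34, 35, 26]
Insert 26: shifted 2 elements -> [-2, 9, 10, 26, 34, 35]


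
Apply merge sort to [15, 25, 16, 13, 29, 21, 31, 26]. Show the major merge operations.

Divide and conquer:
  Merge [15] + [25] -> [15, 25]
  Merge [16] + [13] -> [13, 16]
  Merge [15, 25] + [13, 16] -> [13, 15, 16, 25]
  Merge [29] + [21] -> [21, 29]
  Merge [31] + [26] -> [26, 31]
  Merge [21, 29] + [26, 31] -> [21, 26, 29, 31]
  Merge [13, 15, 16, 25] + [21, 26, 29, 31] -> [13, 15, 16, 21, 25, 26, 29, 31]


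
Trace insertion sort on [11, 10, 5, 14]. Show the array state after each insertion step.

First element 11 is already 'sorted'
Insert 10: shifted 1 elements -> [10, 11, 5, 14]
Insert 5: shifted 2 elements -> [5, 10, 11, 14]
Insert 14: shifted 0 elements -> [5, 10, 11, 14]


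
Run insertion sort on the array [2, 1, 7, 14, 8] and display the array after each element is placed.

First element 2 is already 'sorted'
Insert 1: shifted 1 elements -> [1, 2, 7, 14, 8]
Insert 7: shifted 0 elements -> [1, 2, 7, 14, 8]
Insert 14: shifted 0 elements -> [1, 2, 7, 14, 8]
Insert 8: shifted 1 elements -> [1, 2, 7, 8, 14]


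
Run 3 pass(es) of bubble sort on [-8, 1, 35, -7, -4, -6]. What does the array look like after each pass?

After pass 1: [-8, 1, -7, -4, -6, 35] (3 swaps)
After pass 2: [-8, -7, -4, -6, 1, 35] (3 swaps)
After pass 3: [-8, -7, -6, -4, 1, 35] (1 swaps)
Total swaps: 7


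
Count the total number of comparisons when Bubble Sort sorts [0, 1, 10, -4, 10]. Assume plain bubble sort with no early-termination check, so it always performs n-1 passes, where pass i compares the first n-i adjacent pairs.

Pass 1: compare adjacent pairs (0,1)..(3,4) = 4 comparison(s), 1 swap(s) -> [0, 1, -4, 10, 10]
Pass 2: compare adjacent pairs (0,1)..(2,3) = 3 comparison(s), 1 swap(s) -> [0, -4, 1, 10, 10]
Pass 3: compare adjacent pairs (0,1)..(1,2) = 2 comparison(s), 1 swap(s) -> [-4, 0, 1, 10, 10]
Pass 4: compare adjacent pairs (0,1)..(0,1) = 1 comparison(s), 0 swap(s) -> [-4, 0, 1, 10, 10]
Total comparisons: 4 + 3 + 2 + 1 = 10


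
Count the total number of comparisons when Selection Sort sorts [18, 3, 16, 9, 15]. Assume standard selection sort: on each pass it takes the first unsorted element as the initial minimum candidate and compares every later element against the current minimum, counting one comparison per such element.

Pass 1: scan indices 1..4 for the minimum = 4 comparison(s); min is 3, place at index 0 -> [3, 18, 16, 9, 15]
Pass 2: scan indices 2..4 for the minimum = 3 comparison(s); min is 9, place at index 1 -> [3, 9, 16, 18, 15]
Pass 3: scan indices 3..4 for the minimum = 2 comparison(s); min is 15, place at index 2 -> [3, 9, 15, 18, 16]
Pass 4: scan indices 4..4 for the minimum = 1 comparison(s); min is 16, place at index 3 -> [3, 9, 15, 16, 18]
Selection sort always scans the whole unsorted suffix, so the count is (n-1) + (n-2) + ... + 1 = n(n-1)/2 = 5*4/2 = 10 regardless of the input order.
Total comparisons: 4 + 3 + 2 + 1 = 10


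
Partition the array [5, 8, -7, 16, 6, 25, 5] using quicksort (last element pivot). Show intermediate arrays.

Partition 1: pivot=5 at index 2 -> [5, -7, 5, 16, 6, 25, 8]
Partition 2: pivot=-7 at index 0 -> [-7, 5, 5, 16, 6, 25, 8]
Partition 3: pivot=8 at index 4 -> [-7, 5, 5, 6, 8, 25, 16]
Partition 4: pivot=16 at index 5 -> [-7, 5, 5, 6, 8, 16, 25]


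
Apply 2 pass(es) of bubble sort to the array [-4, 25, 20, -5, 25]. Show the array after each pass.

After pass 1: [-4, 20, -5, 25, 25] (2 swaps)
After pass 2: [-4, -5, 20, 25, 25] (1 swaps)
Total swaps: 3


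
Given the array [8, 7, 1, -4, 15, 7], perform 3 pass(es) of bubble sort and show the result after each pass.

After pass 1: [7, 1, -4, 8, 7, 15] (4 swaps)
After pass 2: [1, -4, 7, 7, 8, 15] (3 swaps)
After pass 3: [-4, 1, 7, 7, 8, 15] (1 swaps)
Total swaps: 8


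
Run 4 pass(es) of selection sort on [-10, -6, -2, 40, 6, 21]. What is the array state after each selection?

Pass 1: Select minimum -10 at index 0, swap -> [-10, -6, -2, 40, 6, 21]
Pass 2: Select minimum -6 at index 1, swap -> [-10, -6, -2, 40, 6, 21]
Pass 3: Select minimum -2 at index 2, swap -> [-10, -6, -2, 40, 6, 21]
Pass 4: Select minimum 6 at index 4, swap -> [-10, -6, -2, 6, 40, 21]


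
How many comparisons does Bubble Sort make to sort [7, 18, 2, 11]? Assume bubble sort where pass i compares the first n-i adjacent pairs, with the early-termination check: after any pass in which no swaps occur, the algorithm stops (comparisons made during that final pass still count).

Pass 1: compare adjacent pairs (0,1)..(2,3) = 3 comparison(s), 2 swap(s) -> [7, 2, 11, 18]
Pass 2: compare adjacent pairs (0,1)..(1,2) = 2 comparison(s), 1 swap(s) -> [2, 7, 11, 18]
Pass 3: compare adjacent pairs (0,1)..(0,1) = 1 comparison(s), 0 swap(s) -> [2, 7, 11, 18]
No swaps in this pass, so bubble sort stops here.
Total comparisons: 3 + 2 + 1 = 6


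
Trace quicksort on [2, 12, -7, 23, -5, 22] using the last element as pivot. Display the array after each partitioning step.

Partition 1: pivot=22 at index 4 -> [2, 12, -7, -5, 22, 23]
Partition 2: pivot=-5 at index 1 -> [-7, -5, 2, 12, 22, 23]
Partition 3: pivot=12 at index 3 -> [-7, -5, 2, 12, 22, 23]


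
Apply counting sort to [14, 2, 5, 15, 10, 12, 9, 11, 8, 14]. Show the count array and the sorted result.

Count array: [0, 0, 1, 0, 0, 1, 0, 0, 1, 1, 1, 1, 1, 0, 2, 1]
(count[i] = number of elements equal to i)
Cumulative count: [0, 0, 1, 1, 1, 2, 2, 2, 3, 4, 5, 6, 7, 7, 9, 10]
Sorted: [2, 5, 8, 9, 10, 11, 12, 14, 14, 15]


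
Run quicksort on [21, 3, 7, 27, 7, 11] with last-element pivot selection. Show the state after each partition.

Partition 1: pivot=11 at index 3 -> [3, 7, 7, 11, 21, 27]
Partition 2: pivot=7 at index 2 -> [3, 7, 7, 11, 21, 27]
Partition 3: pivot=7 at index 1 -> [3, 7, 7, 11, 21, 27]
Partition 4: pivot=27 at index 5 -> [3, 7, 7, 11, 21, 27]


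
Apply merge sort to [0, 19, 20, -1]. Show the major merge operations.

Divide and conquer:
  Merge [0] + [19] -> [0, 19]
  Merge [20] + [-1] -> [-1, 20]
  Merge [0, 19] + [-1, 20] -> [-1, 0, 19, 20]


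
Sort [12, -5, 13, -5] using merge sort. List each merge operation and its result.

Divide and conquer:
  Merge [12] + [-5] -> [-5, 12]
  Merge [13] + [-5] -> [-5, 13]
  Merge [-5, 12] + [-5, 13] -> [-5, -5, 12, 13]


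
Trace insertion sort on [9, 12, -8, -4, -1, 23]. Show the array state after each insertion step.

First element 9 is already 'sorted'
Insert 12: shifted 0 elements -> [9, 12, -8, -4, -1, 23]
Insert -8: shifted 2 elements -> [-8, 9, 12, -4, -1, 23]
Insert -4: shifted 2 elements -> [-8, -4, 9, 12, -1, 23]
Insert -1: shifted 2 elements -> [-8, -4, -1, 9, 12, 23]
Insert 23: shifted 0 elements -> [-8, -4, -1, 9, 12, 23]


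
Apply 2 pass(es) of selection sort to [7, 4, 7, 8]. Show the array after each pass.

Pass 1: Select minimum 4 at index 1, swap -> [4, 7, 7, 8]
Pass 2: Select minimum 7 at index 1, swap -> [4, 7, 7, 8]


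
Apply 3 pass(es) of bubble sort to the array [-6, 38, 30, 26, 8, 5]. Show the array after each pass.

After pass 1: [-6, 30, 26, 8, 5, 38] (4 swaps)
After pass 2: [-6, 26, 8, 5, 30, 38] (3 swaps)
After pass 3: [-6, 8, 5, 26, 30, 38] (2 swaps)
Total swaps: 9


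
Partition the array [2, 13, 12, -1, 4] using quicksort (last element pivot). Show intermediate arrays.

Partition 1: pivot=4 at index 2 -> [2, -1, 4, 13, 12]
Partition 2: pivot=-1 at index 0 -> [-1, 2, 4, 13, 12]
Partition 3: pivot=12 at index 3 -> [-1, 2, 4, 12, 13]


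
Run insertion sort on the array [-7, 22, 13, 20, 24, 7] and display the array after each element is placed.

First element -7 is already 'sorted'
Insert 22: shifted 0 elements -> [-7, 22, 13, 20, 24, 7]
Insert 13: shifted 1 elements -> [-7, 13, 22, 20, 24, 7]
Insert 20: shifted 1 elements -> [-7, 13, 20, 22, 24, 7]
Insert 24: shifted 0 elements -> [-7, 13, 20, 22, 24, 7]
Insert 7: shifted 4 elements -> [-7, 7, 13, 20, 22, 24]


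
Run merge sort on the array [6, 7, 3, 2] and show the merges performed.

Divide and conquer:
  Merge [6] + [7] -> [6, 7]
  Merge [3] + [2] -> [2, 3]
  Merge [6, 7] + [2, 3] -> [2, 3, 6, 7]


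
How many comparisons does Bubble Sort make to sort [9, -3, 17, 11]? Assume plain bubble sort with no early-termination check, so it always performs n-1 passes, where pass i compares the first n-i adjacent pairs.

Pass 1: compare adjacent pairs (0,1)..(2,3) = 3 comparison(s), 2 swap(s) -> [-3, 9, 11, 17]
Pass 2: compare adjacent pairs (0,1)..(1,2) = 2 comparison(s), 0 swap(s) -> [-3, 9, 11, 17]
Pass 3: compare adjacent pairs (0,1)..(0,1) = 1 comparison(s), 0 swap(s) -> [-3, 9, 11, 17]
Total comparisons: 3 + 2 + 1 = 6


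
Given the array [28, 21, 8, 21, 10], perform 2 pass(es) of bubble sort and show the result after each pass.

After pass 1: [21, 8, 21, 10, 28] (4 swaps)
After pass 2: [8, 21, 10, 21, 28] (2 swaps)
Total swaps: 6


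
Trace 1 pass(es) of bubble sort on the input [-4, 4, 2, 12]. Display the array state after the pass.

After pass 1: [-4, 2, 4, 12] (1 swaps)
Total swaps: 1


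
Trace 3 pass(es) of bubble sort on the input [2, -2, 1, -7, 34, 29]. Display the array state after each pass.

After pass 1: [-2, 1, -7, 2, 29, 34] (4 swaps)
After pass 2: [-2, -7, 1, 2, 29, 34] (1 swaps)
After pass 3: [-7, -2, 1, 2, 29, 34] (1 swaps)
Total swaps: 6


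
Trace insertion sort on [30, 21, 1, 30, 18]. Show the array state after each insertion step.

First element 30 is already 'sorted'
Insert 21: shifted 1 elements -> [21, 30, 1, 30, 18]
Insert 1: shifted 2 elements -> [1, 21, 30, 30, 18]
Insert 30: shifted 0 elements -> [1, 21, 30, 30, 18]
Insert 18: shifted 3 elements -> [1, 18, 21, 30, 30]


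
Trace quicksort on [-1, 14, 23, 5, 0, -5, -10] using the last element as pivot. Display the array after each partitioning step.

Partition 1: pivot=-10 at index 0 -> [-10, 14, 23, 5, 0, -5, -1]
Partition 2: pivot=-1 at index 2 -> [-10, -5, -1, 5, 0, 14, 23]
Partition 3: pivot=23 at index 6 -> [-10, -5, -1, 5, 0, 14, 23]
Partition 4: pivot=14 at index 5 -> [-10, -5, -1, 5, 0, 14, 23]
Partition 5: pivot=0 at index 3 -> [-10, -5, -1, 0, 5, 14, 23]


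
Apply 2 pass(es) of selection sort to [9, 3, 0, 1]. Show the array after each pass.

Pass 1: Select minimum 0 at index 2, swap -> [0, 3, 9, 1]
Pass 2: Select minimum 1 at index 3, swap -> [0, 1, 9, 3]


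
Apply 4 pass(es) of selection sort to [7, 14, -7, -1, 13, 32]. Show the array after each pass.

Pass 1: Select minimum -7 at index 2, swap -> [-7, 14, 7, -1, 13, 32]
Pass 2: Select minimum -1 at index 3, swap -> [-7, -1, 7, 14, 13, 32]
Pass 3: Select minimum 7 at index 2, swap -> [-7, -1, 7, 14, 13, 32]
Pass 4: Select minimum 13 at index 4, swap -> [-7, -1, 7, 13, 14, 32]


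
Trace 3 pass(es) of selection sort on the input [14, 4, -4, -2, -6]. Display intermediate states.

Pass 1: Select minimum -6 at index 4, swap -> [-6, 4, -4, -2, 14]
Pass 2: Select minimum -4 at index 2, swap -> [-6, -4, 4, -2, 14]
Pass 3: Select minimum -2 at index 3, swap -> [-6, -4, -2, 4, 14]


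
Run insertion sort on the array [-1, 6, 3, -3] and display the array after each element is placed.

First element -1 is already 'sorted'
Insert 6: shifted 0 elements -> [-1, 6, 3, -3]
Insert 3: shifted 1 elements -> [-1, 3, 6, -3]
Insert -3: shifted 3 elements -> [-3, -1, 3, 6]


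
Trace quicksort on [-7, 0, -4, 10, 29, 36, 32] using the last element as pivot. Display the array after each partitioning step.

Partition 1: pivot=32 at index 5 -> [-7, 0, -4, 10, 29, 32, 36]
Partition 2: pivot=29 at index 4 -> [-7, 0, -4, 10, 29, 32, 36]
Partition 3: pivot=10 at index 3 -> [-7, 0, -4, 10, 29, 32, 36]
Partition 4: pivot=-4 at index 1 -> [-7, -4, 0, 10, 29, 32, 36]


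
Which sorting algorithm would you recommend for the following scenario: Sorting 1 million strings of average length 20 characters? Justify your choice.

Best choice: MSD radix sort or Mergesort
Reason: MSD radix sort is a non-comparison sort that buckets the strings by successive character positions, running in time proportional to the total number of characters examined rather than O(n log n) string comparisons; mergesort is a stable O(n log n)-comparison alternative that works for arbitrary variable-length keys


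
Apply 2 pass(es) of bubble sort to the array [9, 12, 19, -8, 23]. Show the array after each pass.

After pass 1: [9, 12, -8, 19, 23] (1 swaps)
After pass 2: [9, -8, 12, 19, 23] (1 swaps)
Total swaps: 2


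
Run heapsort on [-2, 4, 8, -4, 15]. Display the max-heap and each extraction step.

Build heap: [15, 4, 8, -4, -2]
Extract 15: [8, 4, -2, -4, 15]
Extract 8: [4, -4, -2, 8, 15]
Extract 4: [-2, -4, 4, 8, 15]
Extract -2: [-4, -2, 4, 8, 15]


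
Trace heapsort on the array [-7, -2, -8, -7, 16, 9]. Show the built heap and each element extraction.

Build heap: [16, -2, 9, -7, -7, -8]
Extract 16: [9, -2, -8, -7, -7, 16]
Extract 9: [-2, -7, -8, -7, 9, 16]
Extract -2: [-7, -7, -8, -2, 9, 16]
Extract -7: [-7, -8, -7, -2, 9, 16]
Extract -7: [-8, -7, -7, -2, 9, 16]


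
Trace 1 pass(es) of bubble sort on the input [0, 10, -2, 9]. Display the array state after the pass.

After pass 1: [0, -2, 9, 10] (2 swaps)
Total swaps: 2


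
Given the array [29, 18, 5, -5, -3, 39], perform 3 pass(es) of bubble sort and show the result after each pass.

After pass 1: [18, 5, -5, -3, 29, 39] (4 swaps)
After pass 2: [5, -5, -3, 18, 29, 39] (3 swaps)
After pass 3: [-5, -3, 5, 18, 29, 39] (2 swaps)
Total swaps: 9


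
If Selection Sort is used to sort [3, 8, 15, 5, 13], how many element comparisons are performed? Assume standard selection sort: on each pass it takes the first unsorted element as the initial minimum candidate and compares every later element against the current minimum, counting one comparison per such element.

Pass 1: scan indices 1..4 for the minimum = 4 comparison(s); min is 3, place at index 0 -> [3, 8, 15, 5, 13]
Pass 2: scan indices 2..4 for the minimum = 3 comparison(s); min is 5, place at index 1 -> [3, 5, 15, 8, 13]
Pass 3: scan indices 3..4 for the minimum = 2 comparison(s); min is 8, place at index 2 -> [3, 5, 8, 15, 13]
Pass 4: scan indices 4..4 for the minimum = 1 comparison(s); min is 13, place at index 3 -> [3, 5, 8, 13, 15]
Selection sort always scans the whole unsorted suffix, so the count is (n-1) + (n-2) + ... + 1 = n(n-1)/2 = 5*4/2 = 10 regardless of the input order.
Total comparisons: 4 + 3 + 2 + 1 = 10


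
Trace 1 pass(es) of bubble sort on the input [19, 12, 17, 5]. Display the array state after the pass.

After pass 1: [12, 17, 5, 19] (3 swaps)
Total swaps: 3


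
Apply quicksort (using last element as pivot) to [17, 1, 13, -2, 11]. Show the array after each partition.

Partition 1: pivot=11 at index 2 -> [1, -2, 11, 17, 13]
Partition 2: pivot=-2 at index 0 -> [-2, 1, 11, 17, 13]
Partition 3: pivot=13 at index 3 -> [-2, 1, 11, 13, 17]


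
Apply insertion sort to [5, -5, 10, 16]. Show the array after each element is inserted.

First element 5 is already 'sorted'
Insert -5: shifted 1 elements -> [-5, 5, 10, 16]
Insert 10: shifted 0 elements -> [-5, 5, 10, 16]
Insert 16: shifted 0 elements -> [-5, 5, 10, 16]


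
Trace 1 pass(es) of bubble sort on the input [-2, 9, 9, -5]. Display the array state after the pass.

After pass 1: [-2, 9, -5, 9] (1 swaps)
Total swaps: 1


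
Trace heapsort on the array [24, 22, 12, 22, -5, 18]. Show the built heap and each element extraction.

Build heap: [24, 22, 18, 22, -5, 12]
Extract 24: [22, 22, 18, 12, -5, 24]
Extract 22: [22, 12, 18, -5, 22, 24]
Extract 22: [18, 12, -5, 22, 22, 24]
Extract 18: [12, -5, 18, 22, 22, 24]
Extract 12: [-5, 12, 18, 22, 22, 24]


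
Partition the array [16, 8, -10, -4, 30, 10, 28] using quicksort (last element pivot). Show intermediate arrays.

Partition 1: pivot=28 at index 5 -> [16, 8, -10, -4, 10, 28, 30]
Partition 2: pivot=10 at index 3 -> [8, -10, -4, 10, 16, 28, 30]
Partition 3: pivot=-4 at index 1 -> [-10, -4, 8, 10, 16, 28, 30]


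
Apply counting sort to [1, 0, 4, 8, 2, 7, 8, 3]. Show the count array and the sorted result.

Count array: [1, 1, 1, 1, 1, 0, 0, 1, 2]
(count[i] = number of elements equal to i)
Cumulative count: [1, 2, 3, 4, 5, 5, 5, 6, 8]
Sorted: [0, 1, 2, 3, 4, 7, 8, 8]


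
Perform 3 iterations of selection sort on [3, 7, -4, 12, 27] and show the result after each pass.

Pass 1: Select minimum -4 at index 2, swap -> [-4, 7, 3, 12, 27]
Pass 2: Select minimum 3 at index 2, swap -> [-4, 3, 7, 12, 27]
Pass 3: Select minimum 7 at index 2, swap -> [-4, 3, 7, 12, 27]


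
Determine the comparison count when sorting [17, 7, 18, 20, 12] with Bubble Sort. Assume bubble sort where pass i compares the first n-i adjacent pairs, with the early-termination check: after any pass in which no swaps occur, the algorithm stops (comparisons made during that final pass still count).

Pass 1: compare adjacent pairs (0,1)..(3,4) = 4 comparison(s), 2 swap(s) -> [7, 17, 18, 12, 20]
Pass 2: compare adjacent pairs (0,1)..(2,3) = 3 comparison(s), 1 swap(s) -> [7, 17, 12, 18, 20]
Pass 3: compare adjacent pairs (0,1)..(1,2) = 2 comparison(s), 1 swap(s) -> [7, 12, 17, 18, 20]
Pass 4: compare adjacent pairs (0,1)..(0,1) = 1 comparison(s), 0 swap(s) -> [7, 12, 17, 18, 20]
No swaps in this pass, so bubble sort stops here.
Total comparisons: 4 + 3 + 2 + 1 = 10


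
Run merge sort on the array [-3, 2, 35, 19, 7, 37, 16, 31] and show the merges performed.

Divide and conquer:
  Merge [-3] + [2] -> [-3, 2]
  Merge [35] + [19] -> [19, 35]
  Merge [-3, 2] + [19, 35] -> [-3, 2, 19, 35]
  Merge [7] + [37] -> [7, 37]
  Merge [16] + [31] -> [16, 31]
  Merge [7, 37] + [16, 31] -> [7, 16, 31, 37]
  Merge [-3, 2, 19, 35] + [7, 16, 31, 37] -> [-3, 2, 7, 16, 19, 31, 35, 37]


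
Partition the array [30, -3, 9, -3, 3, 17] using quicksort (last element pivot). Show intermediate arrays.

Partition 1: pivot=17 at index 4 -> [-3, 9, -3, 3, 17, 30]
Partition 2: pivot=3 at index 2 -> [-3, -3, 3, 9, 17, 30]
Partition 3: pivot=-3 at index 1 -> [-3, -3, 3, 9, 17, 30]


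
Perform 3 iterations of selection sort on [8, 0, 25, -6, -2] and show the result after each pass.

Pass 1: Select minimum -6 at index 3, swap -> [-6, 0, 25, 8, -2]
Pass 2: Select minimum -2 at index 4, swap -> [-6, -2, 25, 8, 0]
Pass 3: Select minimum 0 at index 4, swap -> [-6, -2, 0, 8, 25]


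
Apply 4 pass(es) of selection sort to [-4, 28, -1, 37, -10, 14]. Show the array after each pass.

Pass 1: Select minimum -10 at index 4, swap -> [-10, 28, -1, 37, -4, 14]
Pass 2: Select minimum -4 at index 4, swap -> [-10, -4, -1, 37, 28, 14]
Pass 3: Select minimum -1 at index 2, swap -> [-10, -4, -1, 37, 28, 14]
Pass 4: Select minimum 14 at index 5, swap -> [-10, -4, -1, 14, 28, 37]


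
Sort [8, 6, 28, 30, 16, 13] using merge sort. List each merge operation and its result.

Divide and conquer:
  Merge [6] + [28] -> [6, 28]
  Merge [8] + [6, 28] -> [6, 8, 28]
  Merge [16] + [13] -> [13, 16]
  Merge [30] + [13, 16] -> [13, 16, 30]
  Merge [6, 8, 28] + [13, 16, 30] -> [6, 8, 13, 16, 28, 30]


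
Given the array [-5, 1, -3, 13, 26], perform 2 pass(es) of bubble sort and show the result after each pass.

After pass 1: [-5, -3, 1, 13, 26] (1 swaps)
After pass 2: [-5, -3, 1, 13, 26] (0 swaps)
Total swaps: 1


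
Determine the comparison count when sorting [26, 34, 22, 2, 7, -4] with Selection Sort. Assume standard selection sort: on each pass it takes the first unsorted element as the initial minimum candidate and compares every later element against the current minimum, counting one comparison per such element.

Pass 1: scan indices 1..5 for the minimum = 5 comparison(s); min is -4, place at index 0 -> [-4, 34, 22, 2, 7, 26]
Pass 2: scan indices 2..5 for the minimum = 4 comparison(s); min is 2, place at index 1 -> [-4, 2, 22, 34, 7, 26]
Pass 3: scan indices 3..5 for the minimum = 3 comparison(s); min is 7, place at index 2 -> [-4, 2, 7, 34, 22, 26]
Pass 4: scan indices 4..5 for the minimum = 2 comparison(s); min is 22, place at index 3 -> [-4, 2, 7, 22, 34, 26]
Pass 5: scan indices 5..5 for the minimum = 1 comparison(s); min is 26, place at index 4 -> [-4, 2, 7, 22, 26, 34]
Selection sort always scans the whole unsorted suffix, so the count is (n-1) + (n-2) + ... + 1 = n(n-1)/2 = 6*5/2 = 15 regardless of the input order.
Total comparisons: 5 + 4 + 3 + 2 + 1 = 15


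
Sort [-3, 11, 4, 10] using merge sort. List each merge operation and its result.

Divide and conquer:
  Merge [-3] + [11] -> [-3, 11]
  Merge [4] + [10] -> [4, 10]
  Merge [-3, 11] + [4, 10] -> [-3, 4, 10, 11]


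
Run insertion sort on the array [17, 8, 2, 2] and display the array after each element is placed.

First element 17 is already 'sorted'
Insert 8: shifted 1 elements -> [8, 17, 2, 2]
Insert 2: shifted 2 elements -> [2, 8, 17, 2]
Insert 2: shifted 2 elements -> [2, 2, 8, 17]


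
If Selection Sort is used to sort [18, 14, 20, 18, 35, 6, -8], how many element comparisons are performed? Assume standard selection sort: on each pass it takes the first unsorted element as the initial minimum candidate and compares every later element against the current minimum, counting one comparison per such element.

Pass 1: scan indices 1..6 for the minimum = 6 comparison(s); min is -8, place at index 0 -> [-8, 14, 20, 18, 35, 6, 18]
Pass 2: scan indices 2..6 for the minimum = 5 comparison(s); min is 6, place at index 1 -> [-8, 6, 20, 18, 35, 14, 18]
Pass 3: scan indices 3..6 for the minimum = 4 comparison(s); min is 14, place at index 2 -> [-8, 6, 14, 18, 35, 20, 18]
Pass 4: scan indices 4..6 for the minimum = 3 comparison(s); min is 18, place at index 3 -> [-8, 6, 14, 18, 35, 20, 18]
Pass 5: scan indices 5..6 for the minimum = 2 comparison(s); min is 18, place at index 4 -> [-8, 6, 14, 18, 18, 20, 35]
Pass 6: scan indices 6..6 for the minimum = 1 comparison(s); min is 20, place at index 5 -> [-8, 6, 14, 18, 18, 20, 35]
Selection sort always scans the whole unsorted suffix, so the count is (n-1) + (n-2) + ... + 1 = n(n-1)/2 = 7*6/2 = 21 regardless of the input order.
Total comparisons: 6 + 5 + 4 + 3 + 2 + 1 = 21


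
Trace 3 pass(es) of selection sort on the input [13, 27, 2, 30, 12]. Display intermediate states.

Pass 1: Select minimum 2 at index 2, swap -> [2, 27, 13, 30, 12]
Pass 2: Select minimum 12 at index 4, swap -> [2, 12, 13, 30, 27]
Pass 3: Select minimum 13 at index 2, swap -> [2, 12, 13, 30, 27]


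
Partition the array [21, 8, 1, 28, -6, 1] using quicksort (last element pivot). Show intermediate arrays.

Partition 1: pivot=1 at index 2 -> [1, -6, 1, 28, 8, 21]
Partition 2: pivot=-6 at index 0 -> [-6, 1, 1, 28, 8, 21]
Partition 3: pivot=21 at index 4 -> [-6, 1, 1, 8, 21, 28]


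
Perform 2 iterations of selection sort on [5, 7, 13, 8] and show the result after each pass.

Pass 1: Select minimum 5 at index 0, swap -> [5, 7, 13, 8]
Pass 2: Select minimum 7 at index 1, swap -> [5, 7, 13, 8]


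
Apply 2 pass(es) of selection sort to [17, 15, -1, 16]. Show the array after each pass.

Pass 1: Select minimum -1 at index 2, swap -> [-1, 15, 17, 16]
Pass 2: Select minimum 15 at index 1, swap -> [-1, 15, 17, 16]


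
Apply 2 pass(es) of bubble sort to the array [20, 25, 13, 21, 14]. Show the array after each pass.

After pass 1: [20, 13, 21, 14, 25] (3 swaps)
After pass 2: [13, 20, 14, 21, 25] (2 swaps)
Total swaps: 5


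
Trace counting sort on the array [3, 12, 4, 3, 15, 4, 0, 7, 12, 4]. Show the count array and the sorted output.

Count array: [1, 0, 0, 2, 3, 0, 0, 1, 0, 0, 0, 0, 2, 0, 0, 1]
(count[i] = number of elements equal to i)
Cumulative count: [1, 1, 1, 3, 6, 6, 6, 7, 7, 7, 7, 7, 9, 9, 9, 10]
Sorted: [0, 3, 3, 4, 4, 4, 7, 12, 12, 15]


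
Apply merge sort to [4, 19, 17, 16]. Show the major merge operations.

Divide and conquer:
  Merge [4] + [19] -> [4, 19]
  Merge [17] + [16] -> [16, 17]
  Merge [4, 19] + [16, 17] -> [4, 16, 17, 19]


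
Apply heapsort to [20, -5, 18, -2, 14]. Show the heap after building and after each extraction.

Build heap: [20, 14, 18, -2, -5]
Extract 20: [18, 14, -5, -2, 20]
Extract 18: [14, -2, -5, 18, 20]
Extract 14: [-2, -5, 14, 18, 20]
Extract -2: [-5, -2, 14, 18, 20]


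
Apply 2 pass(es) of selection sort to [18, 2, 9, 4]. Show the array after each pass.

Pass 1: Select minimum 2 at index 1, swap -> [2, 18, 9, 4]
Pass 2: Select minimum 4 at index 3, swap -> [2, 4, 9, 18]


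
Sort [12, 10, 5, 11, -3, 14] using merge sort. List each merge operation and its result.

Divide and conquer:
  Merge [10] + [5] -> [5, 10]
  Merge [12] + [5, 10] -> [5, 10, 12]
  Merge [-3] + [14] -> [-3, 14]
  Merge [11] + [-3, 14] -> [-3, 11, 14]
  Merge [5, 10, 12] + [-3, 11, 14] -> [-3, 5, 10, 11, 12, 14]


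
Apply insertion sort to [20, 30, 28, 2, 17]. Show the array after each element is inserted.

First element 20 is already 'sorted'
Insert 30: shifted 0 elements -> [20, 30, 28, 2, 17]
Insert 28: shifted 1 elements -> [20, 28, 30, 2, 17]
Insert 2: shifted 3 elements -> [2, 20, 28, 30, 17]
Insert 17: shifted 3 elements -> [2, 17, 20, 28, 30]


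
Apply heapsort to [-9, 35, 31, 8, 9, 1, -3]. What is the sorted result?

Build heap: [35, 9, 31, 8, -9, 1, -3]
Extract 35: [31, 9, 1, 8, -9, -3, 35]
Extract 31: [9, 8, 1, -3, -9, 31, 35]
Extract 9: [8, -3, 1, -9, 9, 31, 35]
Extract 8: [1, -3, -9, 8, 9, 31, 35]
Extract 1: [-3, -9, 1, 8, 9, 31, 35]
Extract -3: [-9, -3, 1, 8, 9, 31, 35]


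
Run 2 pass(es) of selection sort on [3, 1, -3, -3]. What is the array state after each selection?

Pass 1: Select minimum -3 at index 2, swap -> [-3, 1, 3, -3]
Pass 2: Select minimum -3 at index 3, swap -> [-3, -3, 3, 1]


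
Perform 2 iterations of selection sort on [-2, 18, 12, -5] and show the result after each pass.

Pass 1: Select minimum -5 at index 3, swap -> [-5, 18, 12, -2]
Pass 2: Select minimum -2 at index 3, swap -> [-5, -2, 12, 18]


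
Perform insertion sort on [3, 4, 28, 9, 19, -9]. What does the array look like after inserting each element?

First element 3 is already 'sorted'
Insert 4: shifted 0 elements -> [3, 4, 28, 9, 19, -9]
Insert 28: shifted 0 elements -> [3, 4, 28, 9, 19, -9]
Insert 9: shifted 1 elements -> [3, 4, 9, 28, 19, -9]
Insert 19: shifted 1 elements -> [3, 4, 9, 19, 28, -9]
Insert -9: shifted 5 elements -> [-9, 3, 4, 9, 19, 28]


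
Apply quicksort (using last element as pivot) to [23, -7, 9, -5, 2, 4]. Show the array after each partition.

Partition 1: pivot=4 at index 3 -> [-7, -5, 2, 4, 9, 23]
Partition 2: pivot=2 at index 2 -> [-7, -5, 2, 4, 9, 23]
Partition 3: pivot=-5 at index 1 -> [-7, -5, 2, 4, 9, 23]
Partition 4: pivot=23 at index 5 -> [-7, -5, 2, 4, 9, 23]


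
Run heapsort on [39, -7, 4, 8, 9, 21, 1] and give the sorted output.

Build heap: [39, 9, 21, 8, -7, 4, 1]
Extract 39: [21, 9, 4, 8, -7, 1, 39]
Extract 21: [9, 8, 4, 1, -7, 21, 39]
Extract 9: [8, 1, 4, -7, 9, 21, 39]
Extract 8: [4, 1, -7, 8, 9, 21, 39]
Extract 4: [1, -7, 4, 8, 9, 21, 39]
Extract 1: [-7, 1, 4, 8, 9, 21, 39]


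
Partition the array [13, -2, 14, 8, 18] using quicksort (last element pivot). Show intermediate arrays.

Partition 1: pivot=18 at index 4 -> [13, -2, 14, 8, 18]
Partition 2: pivot=8 at index 1 -> [-2, 8, 14, 13, 18]
Partition 3: pivot=13 at index 2 -> [-2, 8, 13, 14, 18]


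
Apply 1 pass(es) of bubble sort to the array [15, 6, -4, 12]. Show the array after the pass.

After pass 1: [6, -4, 12, 15] (3 swaps)
Total swaps: 3


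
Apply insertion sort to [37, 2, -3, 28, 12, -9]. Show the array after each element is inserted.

First element 37 is already 'sorted'
Insert 2: shifted 1 elements -> [2, 37, -3, 28, 12, -9]
Insert -3: shifted 2 elements -> [-3, 2, 37, 28, 12, -9]
Insert 28: shifted 1 elements -> [-3, 2, 28, 37, 12, -9]
Insert 12: shifted 2 elements -> [-3, 2, 12, 28, 37, -9]
Insert -9: shifted 5 elements -> [-9, -3, 2, 12, 28, 37]


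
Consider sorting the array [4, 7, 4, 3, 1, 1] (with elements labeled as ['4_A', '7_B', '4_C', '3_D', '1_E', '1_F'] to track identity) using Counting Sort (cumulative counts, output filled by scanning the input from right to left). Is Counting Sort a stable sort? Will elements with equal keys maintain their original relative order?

Trace Counting Sort on the labeled array (the key is the number; the letter only tracks identity):
  Counts for values 0..7: [0, 2, 0, 1, 2, 0, 0, 1]
  Cumulative counts: [0, 2, 2, 3, 5, 5, 5, 6]
  Scan right to left: place 1_F at output index 1
  Scan right to left: place 1_E at output index 0
  Scan right to left: place 3_D at output index 2
  Scan right to left: place 4_C at output index 4
  Scan right to left: place 7_B at output index 5
  Scan right to left: place 4_A at output index 3
  Output: [1_E, 1_F, 3_D, 4_A, 4_C, 7_B]
Equal keys:
  value 1: originally 1_E, 1_F; after sorting 1_E, 1_F -> order preserved
  value 4: originally 4_A, 4_C; after sorting 4_A, 4_C -> order preserved
All equal keys kept their original relative order. Counting Sort is stable: scanning the input right to left with decreasing cumulative counts places later duplicates at later output positions.
Answer: Stable


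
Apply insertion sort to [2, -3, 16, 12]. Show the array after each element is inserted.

First element 2 is already 'sorted'
Insert -3: shifted 1 elements -> [-3, 2, 16, 12]
Insert 16: shifted 0 elements -> [-3, 2, 16, 12]
Insert 12: shifted 1 elements -> [-3, 2, 12, 16]
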